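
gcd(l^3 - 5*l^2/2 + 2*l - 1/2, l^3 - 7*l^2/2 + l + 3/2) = l - 1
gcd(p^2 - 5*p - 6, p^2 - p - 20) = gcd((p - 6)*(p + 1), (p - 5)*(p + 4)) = 1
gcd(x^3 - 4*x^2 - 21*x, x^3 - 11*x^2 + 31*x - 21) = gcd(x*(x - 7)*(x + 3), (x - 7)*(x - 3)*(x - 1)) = x - 7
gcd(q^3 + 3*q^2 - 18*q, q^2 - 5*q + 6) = q - 3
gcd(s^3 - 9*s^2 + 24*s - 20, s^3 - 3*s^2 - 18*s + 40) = s^2 - 7*s + 10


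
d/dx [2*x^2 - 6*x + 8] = 4*x - 6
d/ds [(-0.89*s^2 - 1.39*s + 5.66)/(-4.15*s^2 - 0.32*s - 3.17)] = (-5.4837*s^2 + 52.6206*s + 6.2175)/(17.2225*s^4 + 2.656*s^3 + 26.4134*s^2 + 2.0288*s + 10.0489)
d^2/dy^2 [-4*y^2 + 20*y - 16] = -8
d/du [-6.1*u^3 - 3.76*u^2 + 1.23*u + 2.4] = -18.3*u^2 - 7.52*u + 1.23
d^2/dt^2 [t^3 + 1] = 6*t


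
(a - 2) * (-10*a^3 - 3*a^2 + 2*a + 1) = -10*a^4 + 17*a^3 + 8*a^2 - 3*a - 2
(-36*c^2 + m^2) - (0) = -36*c^2 + m^2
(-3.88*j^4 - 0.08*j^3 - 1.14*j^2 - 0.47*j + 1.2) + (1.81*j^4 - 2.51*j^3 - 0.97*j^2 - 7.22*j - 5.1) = -2.07*j^4 - 2.59*j^3 - 2.11*j^2 - 7.69*j - 3.9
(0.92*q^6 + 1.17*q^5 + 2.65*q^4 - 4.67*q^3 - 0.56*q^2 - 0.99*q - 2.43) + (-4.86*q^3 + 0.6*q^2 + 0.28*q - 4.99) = 0.92*q^6 + 1.17*q^5 + 2.65*q^4 - 9.53*q^3 + 0.0399999999999999*q^2 - 0.71*q - 7.42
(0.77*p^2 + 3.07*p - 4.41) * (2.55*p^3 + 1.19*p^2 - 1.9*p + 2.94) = 1.9635*p^5 + 8.7448*p^4 - 9.0552*p^3 - 8.8171*p^2 + 17.4048*p - 12.9654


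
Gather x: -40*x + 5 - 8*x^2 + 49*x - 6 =-8*x^2 + 9*x - 1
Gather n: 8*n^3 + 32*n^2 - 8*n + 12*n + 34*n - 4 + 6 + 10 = 8*n^3 + 32*n^2 + 38*n + 12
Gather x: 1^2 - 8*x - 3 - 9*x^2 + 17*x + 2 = -9*x^2 + 9*x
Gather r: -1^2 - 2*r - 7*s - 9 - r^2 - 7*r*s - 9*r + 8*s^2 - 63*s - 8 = -r^2 + r*(-7*s - 11) + 8*s^2 - 70*s - 18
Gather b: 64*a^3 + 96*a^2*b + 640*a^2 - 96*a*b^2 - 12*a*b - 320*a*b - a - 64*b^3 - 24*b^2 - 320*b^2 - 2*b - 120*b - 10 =64*a^3 + 640*a^2 - a - 64*b^3 + b^2*(-96*a - 344) + b*(96*a^2 - 332*a - 122) - 10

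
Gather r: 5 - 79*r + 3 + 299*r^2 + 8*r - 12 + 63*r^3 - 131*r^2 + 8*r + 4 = 63*r^3 + 168*r^2 - 63*r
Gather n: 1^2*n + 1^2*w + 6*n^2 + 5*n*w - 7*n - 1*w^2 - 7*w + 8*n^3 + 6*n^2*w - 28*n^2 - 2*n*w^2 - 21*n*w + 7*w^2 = 8*n^3 + n^2*(6*w - 22) + n*(-2*w^2 - 16*w - 6) + 6*w^2 - 6*w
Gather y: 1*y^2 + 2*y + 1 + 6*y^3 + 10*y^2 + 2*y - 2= 6*y^3 + 11*y^2 + 4*y - 1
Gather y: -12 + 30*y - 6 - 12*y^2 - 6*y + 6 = -12*y^2 + 24*y - 12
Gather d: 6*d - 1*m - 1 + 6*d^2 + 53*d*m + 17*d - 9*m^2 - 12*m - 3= 6*d^2 + d*(53*m + 23) - 9*m^2 - 13*m - 4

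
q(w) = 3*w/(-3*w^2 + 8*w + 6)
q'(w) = 3*w*(6*w - 8)/(-3*w^2 + 8*w + 6)^2 + 3/(-3*w^2 + 8*w + 6) = 9*(w^2 + 2)/(9*w^4 - 48*w^3 + 28*w^2 + 96*w + 36)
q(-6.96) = 0.11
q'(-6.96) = 0.01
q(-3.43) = 0.18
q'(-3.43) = 0.04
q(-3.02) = 0.20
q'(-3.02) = 0.05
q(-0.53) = -1.73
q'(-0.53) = 24.40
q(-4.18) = 0.16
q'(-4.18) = 0.03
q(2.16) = 0.70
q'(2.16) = 0.70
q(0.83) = 0.24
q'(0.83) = 0.22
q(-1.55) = 0.34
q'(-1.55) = 0.21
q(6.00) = -0.33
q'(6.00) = 0.12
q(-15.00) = 0.06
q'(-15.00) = 0.00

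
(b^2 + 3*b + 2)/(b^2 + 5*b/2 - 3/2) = 2*(b^2 + 3*b + 2)/(2*b^2 + 5*b - 3)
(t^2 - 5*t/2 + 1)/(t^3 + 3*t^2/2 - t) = (t - 2)/(t*(t + 2))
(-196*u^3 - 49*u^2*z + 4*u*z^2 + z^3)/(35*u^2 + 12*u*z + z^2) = (-28*u^2 - 3*u*z + z^2)/(5*u + z)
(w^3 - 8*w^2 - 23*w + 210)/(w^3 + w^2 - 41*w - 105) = (w - 6)/(w + 3)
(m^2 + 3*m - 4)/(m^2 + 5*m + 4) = (m - 1)/(m + 1)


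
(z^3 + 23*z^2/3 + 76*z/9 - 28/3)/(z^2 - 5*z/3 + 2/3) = (z^2 + 25*z/3 + 14)/(z - 1)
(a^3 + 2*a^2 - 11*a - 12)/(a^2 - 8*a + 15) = (a^2 + 5*a + 4)/(a - 5)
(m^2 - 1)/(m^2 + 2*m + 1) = (m - 1)/(m + 1)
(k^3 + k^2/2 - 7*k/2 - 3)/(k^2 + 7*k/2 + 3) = (k^2 - k - 2)/(k + 2)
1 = 1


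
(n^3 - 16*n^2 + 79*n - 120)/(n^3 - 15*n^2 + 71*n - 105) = (n - 8)/(n - 7)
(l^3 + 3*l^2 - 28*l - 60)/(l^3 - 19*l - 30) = (l + 6)/(l + 3)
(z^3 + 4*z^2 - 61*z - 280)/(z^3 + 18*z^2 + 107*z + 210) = (z - 8)/(z + 6)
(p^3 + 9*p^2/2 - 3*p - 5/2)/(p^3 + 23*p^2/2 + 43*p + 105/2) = (2*p^2 - p - 1)/(2*p^2 + 13*p + 21)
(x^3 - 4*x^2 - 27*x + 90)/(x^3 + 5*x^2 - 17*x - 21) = (x^2 - x - 30)/(x^2 + 8*x + 7)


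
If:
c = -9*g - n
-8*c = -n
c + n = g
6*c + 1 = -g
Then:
No Solution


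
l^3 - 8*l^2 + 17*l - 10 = (l - 5)*(l - 2)*(l - 1)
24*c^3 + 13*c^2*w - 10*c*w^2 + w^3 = (-8*c + w)*(-3*c + w)*(c + w)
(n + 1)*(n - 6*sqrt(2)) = n^2 - 6*sqrt(2)*n + n - 6*sqrt(2)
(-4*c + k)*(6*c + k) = -24*c^2 + 2*c*k + k^2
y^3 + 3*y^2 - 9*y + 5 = (y - 1)^2*(y + 5)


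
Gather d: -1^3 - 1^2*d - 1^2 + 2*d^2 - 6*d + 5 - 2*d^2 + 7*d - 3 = 0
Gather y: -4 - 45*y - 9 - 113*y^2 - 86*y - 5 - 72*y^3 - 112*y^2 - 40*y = -72*y^3 - 225*y^2 - 171*y - 18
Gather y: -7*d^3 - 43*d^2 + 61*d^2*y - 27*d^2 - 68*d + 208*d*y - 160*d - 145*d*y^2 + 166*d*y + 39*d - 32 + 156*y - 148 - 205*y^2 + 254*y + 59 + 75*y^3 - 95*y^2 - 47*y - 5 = -7*d^3 - 70*d^2 - 189*d + 75*y^3 + y^2*(-145*d - 300) + y*(61*d^2 + 374*d + 363) - 126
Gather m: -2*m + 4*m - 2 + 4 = 2*m + 2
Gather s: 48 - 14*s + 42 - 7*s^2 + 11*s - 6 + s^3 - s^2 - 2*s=s^3 - 8*s^2 - 5*s + 84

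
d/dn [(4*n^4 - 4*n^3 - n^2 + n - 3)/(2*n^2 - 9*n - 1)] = (16*n^5 - 116*n^4 + 56*n^3 + 19*n^2 + 14*n - 28)/(4*n^4 - 36*n^3 + 77*n^2 + 18*n + 1)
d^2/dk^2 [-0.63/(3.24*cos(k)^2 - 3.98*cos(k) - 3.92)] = (-26.453952*(1 - cos(k)^2)^2 + 24.371928*cos(k)^3 - 55.212444*cos(k)^2 - 38.914848*cos(k) + 62.415864)/(-3.24*cos(k)^2 + 3.98*cos(k) + 3.92)^3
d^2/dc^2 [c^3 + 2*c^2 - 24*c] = 6*c + 4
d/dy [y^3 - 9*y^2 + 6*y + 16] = 3*y^2 - 18*y + 6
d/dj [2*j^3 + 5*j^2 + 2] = 2*j*(3*j + 5)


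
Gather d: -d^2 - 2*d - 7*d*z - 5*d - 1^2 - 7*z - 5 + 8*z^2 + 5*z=-d^2 + d*(-7*z - 7) + 8*z^2 - 2*z - 6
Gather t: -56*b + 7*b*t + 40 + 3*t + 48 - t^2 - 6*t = -56*b - t^2 + t*(7*b - 3) + 88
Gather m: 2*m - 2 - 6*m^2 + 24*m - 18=-6*m^2 + 26*m - 20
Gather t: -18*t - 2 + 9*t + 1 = -9*t - 1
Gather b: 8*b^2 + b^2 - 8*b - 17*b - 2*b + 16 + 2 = 9*b^2 - 27*b + 18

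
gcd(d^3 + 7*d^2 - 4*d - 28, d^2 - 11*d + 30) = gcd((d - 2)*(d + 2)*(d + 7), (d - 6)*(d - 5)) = 1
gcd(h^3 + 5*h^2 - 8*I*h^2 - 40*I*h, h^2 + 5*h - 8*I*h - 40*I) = h^2 + h*(5 - 8*I) - 40*I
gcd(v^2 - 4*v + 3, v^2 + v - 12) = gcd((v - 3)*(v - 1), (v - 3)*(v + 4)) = v - 3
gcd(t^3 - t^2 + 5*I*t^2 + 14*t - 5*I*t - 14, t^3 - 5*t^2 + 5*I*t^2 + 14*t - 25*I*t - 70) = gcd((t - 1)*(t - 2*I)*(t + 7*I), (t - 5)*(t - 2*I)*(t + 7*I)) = t^2 + 5*I*t + 14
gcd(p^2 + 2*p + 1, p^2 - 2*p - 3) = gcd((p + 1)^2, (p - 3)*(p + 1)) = p + 1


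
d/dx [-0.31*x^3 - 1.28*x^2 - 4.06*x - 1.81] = -0.93*x^2 - 2.56*x - 4.06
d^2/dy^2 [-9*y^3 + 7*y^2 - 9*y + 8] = 14 - 54*y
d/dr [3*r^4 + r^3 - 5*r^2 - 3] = r*(12*r^2 + 3*r - 10)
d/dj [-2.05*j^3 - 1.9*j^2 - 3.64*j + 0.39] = -6.15*j^2 - 3.8*j - 3.64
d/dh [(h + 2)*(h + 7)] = 2*h + 9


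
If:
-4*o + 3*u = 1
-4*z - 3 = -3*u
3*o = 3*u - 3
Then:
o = 2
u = 3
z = 3/2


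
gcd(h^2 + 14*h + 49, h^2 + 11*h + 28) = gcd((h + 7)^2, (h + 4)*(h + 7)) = h + 7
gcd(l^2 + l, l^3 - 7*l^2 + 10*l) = l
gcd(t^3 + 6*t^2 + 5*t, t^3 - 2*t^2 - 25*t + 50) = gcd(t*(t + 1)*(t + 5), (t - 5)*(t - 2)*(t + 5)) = t + 5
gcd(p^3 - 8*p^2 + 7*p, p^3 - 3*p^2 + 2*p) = p^2 - p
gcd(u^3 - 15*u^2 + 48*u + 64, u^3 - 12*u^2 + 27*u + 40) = u^2 - 7*u - 8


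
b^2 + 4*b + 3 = (b + 1)*(b + 3)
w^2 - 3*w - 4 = (w - 4)*(w + 1)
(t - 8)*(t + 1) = t^2 - 7*t - 8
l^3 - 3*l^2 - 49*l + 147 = (l - 7)*(l - 3)*(l + 7)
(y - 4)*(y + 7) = y^2 + 3*y - 28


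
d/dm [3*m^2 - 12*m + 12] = 6*m - 12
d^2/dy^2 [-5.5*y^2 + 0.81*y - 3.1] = -11.0000000000000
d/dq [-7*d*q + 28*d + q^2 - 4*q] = -7*d + 2*q - 4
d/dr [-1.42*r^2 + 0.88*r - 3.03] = 0.88 - 2.84*r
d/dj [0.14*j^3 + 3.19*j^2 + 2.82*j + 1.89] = 0.42*j^2 + 6.38*j + 2.82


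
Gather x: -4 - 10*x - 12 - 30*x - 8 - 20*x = -60*x - 24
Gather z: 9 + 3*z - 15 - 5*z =-2*z - 6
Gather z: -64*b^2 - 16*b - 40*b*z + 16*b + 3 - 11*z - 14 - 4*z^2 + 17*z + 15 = -64*b^2 - 4*z^2 + z*(6 - 40*b) + 4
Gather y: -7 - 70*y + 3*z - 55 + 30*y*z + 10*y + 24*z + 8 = y*(30*z - 60) + 27*z - 54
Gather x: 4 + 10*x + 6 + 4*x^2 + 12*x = 4*x^2 + 22*x + 10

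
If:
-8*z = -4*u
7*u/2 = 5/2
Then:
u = 5/7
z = 5/14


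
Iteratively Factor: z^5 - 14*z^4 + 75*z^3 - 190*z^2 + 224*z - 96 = (z - 1)*(z^4 - 13*z^3 + 62*z^2 - 128*z + 96) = (z - 4)*(z - 1)*(z^3 - 9*z^2 + 26*z - 24) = (z - 4)^2*(z - 1)*(z^2 - 5*z + 6) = (z - 4)^2*(z - 3)*(z - 1)*(z - 2)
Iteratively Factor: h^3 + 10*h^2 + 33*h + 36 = (h + 4)*(h^2 + 6*h + 9) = (h + 3)*(h + 4)*(h + 3)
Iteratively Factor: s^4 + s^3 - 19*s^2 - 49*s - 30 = (s - 5)*(s^3 + 6*s^2 + 11*s + 6) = (s - 5)*(s + 2)*(s^2 + 4*s + 3) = (s - 5)*(s + 2)*(s + 3)*(s + 1)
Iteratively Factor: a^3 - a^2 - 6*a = (a)*(a^2 - a - 6) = a*(a + 2)*(a - 3)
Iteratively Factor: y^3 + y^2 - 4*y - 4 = (y - 2)*(y^2 + 3*y + 2) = (y - 2)*(y + 1)*(y + 2)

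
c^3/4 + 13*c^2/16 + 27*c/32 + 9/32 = (c/4 + 1/4)*(c + 3/4)*(c + 3/2)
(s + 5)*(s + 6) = s^2 + 11*s + 30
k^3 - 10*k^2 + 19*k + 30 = (k - 6)*(k - 5)*(k + 1)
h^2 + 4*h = h*(h + 4)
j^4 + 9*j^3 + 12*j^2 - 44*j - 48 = (j - 2)*(j + 1)*(j + 4)*(j + 6)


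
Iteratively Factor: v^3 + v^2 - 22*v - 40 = (v - 5)*(v^2 + 6*v + 8) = (v - 5)*(v + 2)*(v + 4)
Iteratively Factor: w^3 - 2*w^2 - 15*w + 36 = (w - 3)*(w^2 + w - 12) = (w - 3)^2*(w + 4)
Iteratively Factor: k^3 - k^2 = (k - 1)*(k^2) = k*(k - 1)*(k)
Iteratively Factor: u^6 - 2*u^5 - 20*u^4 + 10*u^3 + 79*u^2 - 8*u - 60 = (u + 3)*(u^5 - 5*u^4 - 5*u^3 + 25*u^2 + 4*u - 20) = (u - 2)*(u + 3)*(u^4 - 3*u^3 - 11*u^2 + 3*u + 10) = (u - 2)*(u - 1)*(u + 3)*(u^3 - 2*u^2 - 13*u - 10) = (u - 2)*(u - 1)*(u + 2)*(u + 3)*(u^2 - 4*u - 5) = (u - 2)*(u - 1)*(u + 1)*(u + 2)*(u + 3)*(u - 5)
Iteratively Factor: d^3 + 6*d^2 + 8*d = (d + 2)*(d^2 + 4*d) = (d + 2)*(d + 4)*(d)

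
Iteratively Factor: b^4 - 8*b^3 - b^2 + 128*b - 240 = (b - 4)*(b^3 - 4*b^2 - 17*b + 60) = (b - 4)*(b - 3)*(b^2 - b - 20) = (b - 4)*(b - 3)*(b + 4)*(b - 5)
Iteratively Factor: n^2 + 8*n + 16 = (n + 4)*(n + 4)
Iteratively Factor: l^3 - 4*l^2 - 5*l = (l + 1)*(l^2 - 5*l) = l*(l + 1)*(l - 5)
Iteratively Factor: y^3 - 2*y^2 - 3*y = (y)*(y^2 - 2*y - 3) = y*(y - 3)*(y + 1)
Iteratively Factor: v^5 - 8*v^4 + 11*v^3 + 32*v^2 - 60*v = (v)*(v^4 - 8*v^3 + 11*v^2 + 32*v - 60) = v*(v + 2)*(v^3 - 10*v^2 + 31*v - 30) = v*(v - 3)*(v + 2)*(v^2 - 7*v + 10) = v*(v - 3)*(v - 2)*(v + 2)*(v - 5)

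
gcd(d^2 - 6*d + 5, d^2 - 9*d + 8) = d - 1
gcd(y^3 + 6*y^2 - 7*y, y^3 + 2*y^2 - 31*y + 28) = y^2 + 6*y - 7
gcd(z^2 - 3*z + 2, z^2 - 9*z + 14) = z - 2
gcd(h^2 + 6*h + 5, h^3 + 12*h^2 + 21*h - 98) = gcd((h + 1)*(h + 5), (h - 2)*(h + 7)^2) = 1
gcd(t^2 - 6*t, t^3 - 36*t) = t^2 - 6*t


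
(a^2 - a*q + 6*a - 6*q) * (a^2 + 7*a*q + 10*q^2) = a^4 + 6*a^3*q + 6*a^3 + 3*a^2*q^2 + 36*a^2*q - 10*a*q^3 + 18*a*q^2 - 60*q^3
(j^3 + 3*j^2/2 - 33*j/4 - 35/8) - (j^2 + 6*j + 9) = j^3 + j^2/2 - 57*j/4 - 107/8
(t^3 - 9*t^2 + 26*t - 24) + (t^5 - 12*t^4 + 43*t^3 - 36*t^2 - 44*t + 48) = t^5 - 12*t^4 + 44*t^3 - 45*t^2 - 18*t + 24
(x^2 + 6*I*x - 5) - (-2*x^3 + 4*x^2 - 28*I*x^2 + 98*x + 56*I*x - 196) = 2*x^3 - 3*x^2 + 28*I*x^2 - 98*x - 50*I*x + 191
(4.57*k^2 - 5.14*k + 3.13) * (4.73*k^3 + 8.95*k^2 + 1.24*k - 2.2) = 21.6161*k^5 + 16.5893*k^4 - 25.5313*k^3 + 11.5859*k^2 + 15.1892*k - 6.886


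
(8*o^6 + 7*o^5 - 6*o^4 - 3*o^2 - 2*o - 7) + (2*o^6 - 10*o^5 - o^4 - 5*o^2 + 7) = 10*o^6 - 3*o^5 - 7*o^4 - 8*o^2 - 2*o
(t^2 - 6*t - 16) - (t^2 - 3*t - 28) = 12 - 3*t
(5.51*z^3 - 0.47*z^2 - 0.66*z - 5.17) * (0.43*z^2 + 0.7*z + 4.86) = 2.3693*z^5 + 3.6549*z^4 + 26.1658*z^3 - 4.9693*z^2 - 6.8266*z - 25.1262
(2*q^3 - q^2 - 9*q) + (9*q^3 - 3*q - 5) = 11*q^3 - q^2 - 12*q - 5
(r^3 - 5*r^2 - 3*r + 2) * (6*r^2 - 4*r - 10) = 6*r^5 - 34*r^4 - 8*r^3 + 74*r^2 + 22*r - 20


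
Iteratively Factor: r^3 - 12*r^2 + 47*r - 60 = (r - 4)*(r^2 - 8*r + 15) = (r - 5)*(r - 4)*(r - 3)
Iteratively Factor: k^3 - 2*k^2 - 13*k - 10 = (k + 2)*(k^2 - 4*k - 5) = (k + 1)*(k + 2)*(k - 5)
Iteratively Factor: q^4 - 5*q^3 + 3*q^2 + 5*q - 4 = (q + 1)*(q^3 - 6*q^2 + 9*q - 4) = (q - 4)*(q + 1)*(q^2 - 2*q + 1) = (q - 4)*(q - 1)*(q + 1)*(q - 1)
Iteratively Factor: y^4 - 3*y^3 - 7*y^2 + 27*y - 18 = (y - 3)*(y^3 - 7*y + 6) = (y - 3)*(y - 2)*(y^2 + 2*y - 3) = (y - 3)*(y - 2)*(y - 1)*(y + 3)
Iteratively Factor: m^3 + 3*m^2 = (m)*(m^2 + 3*m) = m*(m + 3)*(m)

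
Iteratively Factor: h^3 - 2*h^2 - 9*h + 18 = (h + 3)*(h^2 - 5*h + 6) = (h - 2)*(h + 3)*(h - 3)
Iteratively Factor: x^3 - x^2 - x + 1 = (x - 1)*(x^2 - 1) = (x - 1)^2*(x + 1)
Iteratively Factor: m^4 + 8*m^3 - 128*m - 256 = (m + 4)*(m^3 + 4*m^2 - 16*m - 64) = (m - 4)*(m + 4)*(m^2 + 8*m + 16) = (m - 4)*(m + 4)^2*(m + 4)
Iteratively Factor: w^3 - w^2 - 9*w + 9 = (w - 1)*(w^2 - 9) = (w - 3)*(w - 1)*(w + 3)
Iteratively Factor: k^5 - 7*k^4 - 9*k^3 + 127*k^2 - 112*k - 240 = (k - 4)*(k^4 - 3*k^3 - 21*k^2 + 43*k + 60) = (k - 4)*(k + 4)*(k^3 - 7*k^2 + 7*k + 15) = (k - 4)*(k + 1)*(k + 4)*(k^2 - 8*k + 15) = (k - 4)*(k - 3)*(k + 1)*(k + 4)*(k - 5)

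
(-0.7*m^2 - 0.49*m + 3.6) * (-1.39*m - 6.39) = 0.973*m^3 + 5.1541*m^2 - 1.8729*m - 23.004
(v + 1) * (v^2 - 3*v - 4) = v^3 - 2*v^2 - 7*v - 4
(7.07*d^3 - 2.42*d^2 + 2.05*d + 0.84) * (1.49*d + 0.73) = 10.5343*d^4 + 1.5553*d^3 + 1.2879*d^2 + 2.7481*d + 0.6132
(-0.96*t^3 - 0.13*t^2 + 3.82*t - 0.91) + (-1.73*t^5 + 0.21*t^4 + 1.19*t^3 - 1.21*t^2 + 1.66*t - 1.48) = -1.73*t^5 + 0.21*t^4 + 0.23*t^3 - 1.34*t^2 + 5.48*t - 2.39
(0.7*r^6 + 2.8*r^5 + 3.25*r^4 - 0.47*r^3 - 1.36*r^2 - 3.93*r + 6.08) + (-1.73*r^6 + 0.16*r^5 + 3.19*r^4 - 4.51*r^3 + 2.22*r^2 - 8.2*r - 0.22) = -1.03*r^6 + 2.96*r^5 + 6.44*r^4 - 4.98*r^3 + 0.86*r^2 - 12.13*r + 5.86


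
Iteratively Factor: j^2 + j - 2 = (j + 2)*(j - 1)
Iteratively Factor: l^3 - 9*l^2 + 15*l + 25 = (l + 1)*(l^2 - 10*l + 25) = (l - 5)*(l + 1)*(l - 5)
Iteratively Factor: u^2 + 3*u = (u)*(u + 3)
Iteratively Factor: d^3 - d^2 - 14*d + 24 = (d - 3)*(d^2 + 2*d - 8) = (d - 3)*(d + 4)*(d - 2)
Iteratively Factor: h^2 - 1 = (h + 1)*(h - 1)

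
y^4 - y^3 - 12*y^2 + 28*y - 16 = (y - 2)^2*(y - 1)*(y + 4)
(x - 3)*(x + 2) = x^2 - x - 6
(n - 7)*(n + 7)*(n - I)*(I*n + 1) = I*n^4 + 2*n^3 - 50*I*n^2 - 98*n + 49*I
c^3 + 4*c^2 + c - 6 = (c - 1)*(c + 2)*(c + 3)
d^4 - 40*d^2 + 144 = (d - 6)*(d - 2)*(d + 2)*(d + 6)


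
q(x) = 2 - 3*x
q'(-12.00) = -3.00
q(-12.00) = 38.00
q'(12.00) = -3.00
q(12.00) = -34.00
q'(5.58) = -3.00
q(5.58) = -14.74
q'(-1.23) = -3.00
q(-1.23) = 5.69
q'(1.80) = -3.00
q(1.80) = -3.40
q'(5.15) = -3.00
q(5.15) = -13.45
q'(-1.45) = -3.00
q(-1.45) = 6.35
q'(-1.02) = -3.00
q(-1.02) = 5.06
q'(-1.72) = -3.00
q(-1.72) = 7.16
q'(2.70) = -3.00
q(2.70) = -6.10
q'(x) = -3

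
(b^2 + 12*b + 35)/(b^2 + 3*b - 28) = (b + 5)/(b - 4)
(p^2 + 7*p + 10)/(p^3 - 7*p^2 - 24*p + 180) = (p + 2)/(p^2 - 12*p + 36)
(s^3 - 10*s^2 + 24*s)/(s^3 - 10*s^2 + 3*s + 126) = s*(s - 4)/(s^2 - 4*s - 21)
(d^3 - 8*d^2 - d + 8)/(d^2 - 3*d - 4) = (d^2 - 9*d + 8)/(d - 4)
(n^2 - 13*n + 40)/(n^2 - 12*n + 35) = (n - 8)/(n - 7)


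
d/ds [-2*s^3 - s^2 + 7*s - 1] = -6*s^2 - 2*s + 7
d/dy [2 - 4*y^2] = -8*y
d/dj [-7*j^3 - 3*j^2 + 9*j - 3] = -21*j^2 - 6*j + 9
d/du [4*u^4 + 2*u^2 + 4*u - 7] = 16*u^3 + 4*u + 4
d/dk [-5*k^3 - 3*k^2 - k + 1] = -15*k^2 - 6*k - 1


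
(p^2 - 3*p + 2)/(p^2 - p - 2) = (p - 1)/(p + 1)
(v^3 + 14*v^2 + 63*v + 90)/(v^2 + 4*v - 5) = (v^2 + 9*v + 18)/(v - 1)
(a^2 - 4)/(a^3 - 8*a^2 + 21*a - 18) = (a + 2)/(a^2 - 6*a + 9)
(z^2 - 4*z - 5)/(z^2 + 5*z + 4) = (z - 5)/(z + 4)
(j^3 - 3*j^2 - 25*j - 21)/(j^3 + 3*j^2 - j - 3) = (j - 7)/(j - 1)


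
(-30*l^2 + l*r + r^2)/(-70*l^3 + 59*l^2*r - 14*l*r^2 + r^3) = (6*l + r)/(14*l^2 - 9*l*r + r^2)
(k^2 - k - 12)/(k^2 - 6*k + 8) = (k + 3)/(k - 2)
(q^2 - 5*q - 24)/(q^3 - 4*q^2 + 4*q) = (q^2 - 5*q - 24)/(q*(q^2 - 4*q + 4))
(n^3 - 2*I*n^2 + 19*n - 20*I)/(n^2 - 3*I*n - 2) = (n^2 - I*n + 20)/(n - 2*I)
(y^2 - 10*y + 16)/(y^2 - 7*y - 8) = (y - 2)/(y + 1)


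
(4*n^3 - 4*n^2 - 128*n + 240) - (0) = 4*n^3 - 4*n^2 - 128*n + 240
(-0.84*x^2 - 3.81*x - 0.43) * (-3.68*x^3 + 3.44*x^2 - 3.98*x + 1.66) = 3.0912*x^5 + 11.1312*x^4 - 8.1808*x^3 + 12.2902*x^2 - 4.6132*x - 0.7138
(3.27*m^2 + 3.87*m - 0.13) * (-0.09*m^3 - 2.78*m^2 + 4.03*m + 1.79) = -0.2943*m^5 - 9.4389*m^4 + 2.4312*m^3 + 21.8108*m^2 + 6.4034*m - 0.2327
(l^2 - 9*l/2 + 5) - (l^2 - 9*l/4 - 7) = 12 - 9*l/4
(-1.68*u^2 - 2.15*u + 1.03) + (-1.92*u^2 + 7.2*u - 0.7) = -3.6*u^2 + 5.05*u + 0.33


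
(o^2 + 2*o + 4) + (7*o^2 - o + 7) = 8*o^2 + o + 11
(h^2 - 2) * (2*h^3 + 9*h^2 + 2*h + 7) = 2*h^5 + 9*h^4 - 2*h^3 - 11*h^2 - 4*h - 14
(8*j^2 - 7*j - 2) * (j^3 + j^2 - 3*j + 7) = 8*j^5 + j^4 - 33*j^3 + 75*j^2 - 43*j - 14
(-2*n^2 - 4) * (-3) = 6*n^2 + 12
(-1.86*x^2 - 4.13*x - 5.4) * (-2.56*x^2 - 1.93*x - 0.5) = 4.7616*x^4 + 14.1626*x^3 + 22.7249*x^2 + 12.487*x + 2.7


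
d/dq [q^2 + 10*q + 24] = 2*q + 10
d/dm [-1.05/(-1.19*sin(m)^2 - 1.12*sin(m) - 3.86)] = -(2.499*sin(m) + 1.176)*cos(m)/(1.19*sin(m)^2 + 1.12*sin(m) + 3.86)^2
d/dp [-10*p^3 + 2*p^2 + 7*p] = -30*p^2 + 4*p + 7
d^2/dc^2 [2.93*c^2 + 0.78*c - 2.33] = 5.86000000000000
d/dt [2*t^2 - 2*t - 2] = 4*t - 2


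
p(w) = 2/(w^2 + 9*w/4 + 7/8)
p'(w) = 2*(-2*w - 9/4)/(w^2 + 9*w/4 + 7/8)^2 = 32*(-8*w - 9)/(8*w^2 + 18*w + 7)^2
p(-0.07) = 2.77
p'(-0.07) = -8.09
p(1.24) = 0.38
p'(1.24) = -0.35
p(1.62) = 0.28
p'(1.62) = -0.22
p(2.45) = 0.16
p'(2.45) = -0.09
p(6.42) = 0.04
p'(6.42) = -0.01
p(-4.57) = 0.17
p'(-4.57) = 0.10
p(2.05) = 0.21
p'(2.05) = -0.14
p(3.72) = 0.09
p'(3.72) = -0.04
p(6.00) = 0.04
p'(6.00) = -0.01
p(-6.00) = 0.09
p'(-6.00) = 0.04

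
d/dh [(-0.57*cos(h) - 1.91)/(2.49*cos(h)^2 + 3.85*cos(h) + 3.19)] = (1.4193*sin(h)^2 - 9.5118*cos(h) - 6.9545)*sin(h)/(2.49*cos(h)^2 + 3.85*cos(h) + 3.19)^2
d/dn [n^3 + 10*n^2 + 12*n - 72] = 3*n^2 + 20*n + 12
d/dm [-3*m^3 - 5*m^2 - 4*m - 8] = -9*m^2 - 10*m - 4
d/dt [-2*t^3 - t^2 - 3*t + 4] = -6*t^2 - 2*t - 3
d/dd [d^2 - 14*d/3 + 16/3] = 2*d - 14/3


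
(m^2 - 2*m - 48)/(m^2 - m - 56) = (m + 6)/(m + 7)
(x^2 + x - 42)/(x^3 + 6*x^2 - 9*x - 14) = (x - 6)/(x^2 - x - 2)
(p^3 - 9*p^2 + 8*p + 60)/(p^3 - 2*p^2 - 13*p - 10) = (p - 6)/(p + 1)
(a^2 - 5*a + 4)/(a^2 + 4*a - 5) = (a - 4)/(a + 5)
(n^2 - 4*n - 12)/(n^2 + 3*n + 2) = (n - 6)/(n + 1)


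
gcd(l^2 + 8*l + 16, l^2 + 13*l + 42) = 1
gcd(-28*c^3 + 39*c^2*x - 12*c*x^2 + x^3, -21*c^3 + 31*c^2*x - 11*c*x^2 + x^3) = 7*c^2 - 8*c*x + x^2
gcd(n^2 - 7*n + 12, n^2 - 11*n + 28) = n - 4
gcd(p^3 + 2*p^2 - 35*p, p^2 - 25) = p - 5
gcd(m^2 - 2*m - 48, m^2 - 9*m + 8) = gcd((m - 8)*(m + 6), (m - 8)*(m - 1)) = m - 8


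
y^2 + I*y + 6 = (y - 2*I)*(y + 3*I)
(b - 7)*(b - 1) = b^2 - 8*b + 7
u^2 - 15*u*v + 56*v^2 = (u - 8*v)*(u - 7*v)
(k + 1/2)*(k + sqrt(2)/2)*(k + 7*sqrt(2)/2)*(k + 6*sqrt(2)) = k^4 + k^3/2 + 10*sqrt(2)*k^3 + 5*sqrt(2)*k^2 + 103*k^2/2 + 103*k/4 + 21*sqrt(2)*k + 21*sqrt(2)/2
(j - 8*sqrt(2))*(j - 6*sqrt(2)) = j^2 - 14*sqrt(2)*j + 96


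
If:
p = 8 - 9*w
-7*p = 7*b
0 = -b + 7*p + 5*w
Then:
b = 40/67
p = -40/67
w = 64/67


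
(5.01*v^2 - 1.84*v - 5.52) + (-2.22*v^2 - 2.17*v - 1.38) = 2.79*v^2 - 4.01*v - 6.9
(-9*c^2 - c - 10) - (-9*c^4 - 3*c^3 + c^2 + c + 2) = 9*c^4 + 3*c^3 - 10*c^2 - 2*c - 12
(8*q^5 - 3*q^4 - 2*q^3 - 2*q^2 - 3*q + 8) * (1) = 8*q^5 - 3*q^4 - 2*q^3 - 2*q^2 - 3*q + 8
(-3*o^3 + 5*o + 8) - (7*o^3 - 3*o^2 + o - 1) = -10*o^3 + 3*o^2 + 4*o + 9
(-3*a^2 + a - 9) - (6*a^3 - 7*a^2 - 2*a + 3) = -6*a^3 + 4*a^2 + 3*a - 12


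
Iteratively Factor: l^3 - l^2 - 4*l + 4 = (l - 1)*(l^2 - 4) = (l - 1)*(l + 2)*(l - 2)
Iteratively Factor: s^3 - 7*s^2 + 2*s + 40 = (s - 5)*(s^2 - 2*s - 8) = (s - 5)*(s + 2)*(s - 4)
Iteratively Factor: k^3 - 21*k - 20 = (k + 1)*(k^2 - k - 20) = (k - 5)*(k + 1)*(k + 4)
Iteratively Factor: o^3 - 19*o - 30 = (o - 5)*(o^2 + 5*o + 6) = (o - 5)*(o + 3)*(o + 2)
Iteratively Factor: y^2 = (y)*(y)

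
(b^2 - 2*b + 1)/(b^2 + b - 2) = (b - 1)/(b + 2)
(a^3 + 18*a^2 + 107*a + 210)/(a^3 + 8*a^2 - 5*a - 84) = (a^2 + 11*a + 30)/(a^2 + a - 12)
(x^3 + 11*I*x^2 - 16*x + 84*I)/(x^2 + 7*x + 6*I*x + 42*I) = (x^2 + 5*I*x + 14)/(x + 7)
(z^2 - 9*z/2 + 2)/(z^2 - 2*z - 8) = (z - 1/2)/(z + 2)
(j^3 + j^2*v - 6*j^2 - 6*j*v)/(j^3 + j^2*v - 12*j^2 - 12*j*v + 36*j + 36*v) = j/(j - 6)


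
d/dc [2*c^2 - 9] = 4*c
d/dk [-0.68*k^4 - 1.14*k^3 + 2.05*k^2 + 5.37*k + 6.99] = -2.72*k^3 - 3.42*k^2 + 4.1*k + 5.37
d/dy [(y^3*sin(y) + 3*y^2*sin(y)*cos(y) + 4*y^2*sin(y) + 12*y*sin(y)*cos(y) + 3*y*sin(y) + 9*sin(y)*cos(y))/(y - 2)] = (y^4*cos(y) + 2*sqrt(2)*y^3*sin(y + pi/4) + 3*y^3*cos(2*y) - 2*y^2*sin(y) + 3*y^2*sin(2*y)/2 - 5*y^2*cos(y) + 6*y^2*cos(2*y) - 16*y*sin(y) - 6*y*sin(2*y) - 6*y*cos(y) - 15*y*cos(2*y) - 6*sin(y) - 33*sin(2*y)/2 - 18*cos(2*y))/(y - 2)^2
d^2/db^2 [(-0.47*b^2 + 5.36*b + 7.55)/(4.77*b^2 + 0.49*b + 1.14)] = (-1.4210854715202e-14*b^4 + 246.10815*b^3 + 1046.040966*b^2 - 68.999958*b - 85.695086)/(108.531333*b^6 + 33.446763*b^5 + 81.250749*b^4 + 16.104781*b^3 + 19.418418*b^2 + 1.910412*b + 1.481544)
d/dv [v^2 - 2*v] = 2*v - 2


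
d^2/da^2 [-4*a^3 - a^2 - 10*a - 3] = -24*a - 2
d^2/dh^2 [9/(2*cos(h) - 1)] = 18*(-cos(h) - cos(2*h) + 3)/(2*cos(h) - 1)^3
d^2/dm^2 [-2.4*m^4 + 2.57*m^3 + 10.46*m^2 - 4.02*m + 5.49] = -28.8*m^2 + 15.42*m + 20.92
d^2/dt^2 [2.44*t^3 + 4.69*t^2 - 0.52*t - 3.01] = 14.64*t + 9.38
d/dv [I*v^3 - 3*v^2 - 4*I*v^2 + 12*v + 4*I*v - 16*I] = 3*I*v^2 - 6*v - 8*I*v + 12 + 4*I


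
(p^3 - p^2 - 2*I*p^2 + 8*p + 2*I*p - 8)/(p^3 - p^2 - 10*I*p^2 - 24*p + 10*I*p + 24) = (p + 2*I)/(p - 6*I)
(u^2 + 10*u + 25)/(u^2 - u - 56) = (u^2 + 10*u + 25)/(u^2 - u - 56)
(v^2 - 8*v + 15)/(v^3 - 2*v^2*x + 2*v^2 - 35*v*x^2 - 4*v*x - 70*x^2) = (-v^2 + 8*v - 15)/(-v^3 + 2*v^2*x - 2*v^2 + 35*v*x^2 + 4*v*x + 70*x^2)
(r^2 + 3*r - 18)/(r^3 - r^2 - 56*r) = (-r^2 - 3*r + 18)/(r*(-r^2 + r + 56))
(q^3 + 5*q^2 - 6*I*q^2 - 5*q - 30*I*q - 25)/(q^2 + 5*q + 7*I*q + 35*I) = (q^2 - 6*I*q - 5)/(q + 7*I)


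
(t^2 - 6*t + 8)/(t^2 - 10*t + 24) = (t - 2)/(t - 6)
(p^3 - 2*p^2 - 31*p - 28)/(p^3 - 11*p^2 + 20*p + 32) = (p^2 - 3*p - 28)/(p^2 - 12*p + 32)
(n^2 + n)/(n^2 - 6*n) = (n + 1)/(n - 6)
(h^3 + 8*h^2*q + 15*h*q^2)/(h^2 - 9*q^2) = h*(-h - 5*q)/(-h + 3*q)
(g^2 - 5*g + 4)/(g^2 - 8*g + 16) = (g - 1)/(g - 4)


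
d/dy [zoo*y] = zoo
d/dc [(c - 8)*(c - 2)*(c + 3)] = 3*c^2 - 14*c - 14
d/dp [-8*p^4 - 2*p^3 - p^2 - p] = -32*p^3 - 6*p^2 - 2*p - 1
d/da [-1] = 0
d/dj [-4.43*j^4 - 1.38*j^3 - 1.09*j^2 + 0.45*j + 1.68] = -17.72*j^3 - 4.14*j^2 - 2.18*j + 0.45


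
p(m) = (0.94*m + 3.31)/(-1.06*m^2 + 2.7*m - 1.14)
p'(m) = (0.94*m + 3.31)*(2.12*m - 2.7)/(-1.06*m^2 + 2.7*m - 1.14)^2 + 0.94/(-1.06*m^2 + 2.7*m - 1.14) = (0.9964*m^2 + 7.0172*m - 10.0086)/(1.1236*m^4 - 5.724*m^3 + 9.7068*m^2 - 6.156*m + 1.2996)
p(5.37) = -0.49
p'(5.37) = 0.19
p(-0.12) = -2.16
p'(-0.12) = -4.95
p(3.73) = -1.17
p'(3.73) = 0.89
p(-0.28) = -1.54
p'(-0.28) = -3.04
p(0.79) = 12.23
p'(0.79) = -34.98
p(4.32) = -0.80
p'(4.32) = 0.45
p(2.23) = -13.85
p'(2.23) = 69.56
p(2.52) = -5.32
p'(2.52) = 12.29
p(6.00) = -0.39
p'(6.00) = 0.13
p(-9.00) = 0.05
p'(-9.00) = 0.00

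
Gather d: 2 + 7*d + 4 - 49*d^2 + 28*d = -49*d^2 + 35*d + 6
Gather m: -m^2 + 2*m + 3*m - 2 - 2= -m^2 + 5*m - 4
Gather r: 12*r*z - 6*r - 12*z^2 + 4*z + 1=r*(12*z - 6) - 12*z^2 + 4*z + 1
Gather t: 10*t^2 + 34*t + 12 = 10*t^2 + 34*t + 12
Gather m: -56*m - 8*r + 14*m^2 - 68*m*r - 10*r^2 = 14*m^2 + m*(-68*r - 56) - 10*r^2 - 8*r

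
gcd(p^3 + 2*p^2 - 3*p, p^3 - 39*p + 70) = 1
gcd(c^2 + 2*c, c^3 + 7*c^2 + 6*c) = c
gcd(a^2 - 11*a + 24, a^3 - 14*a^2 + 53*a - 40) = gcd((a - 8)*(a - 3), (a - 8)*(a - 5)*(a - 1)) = a - 8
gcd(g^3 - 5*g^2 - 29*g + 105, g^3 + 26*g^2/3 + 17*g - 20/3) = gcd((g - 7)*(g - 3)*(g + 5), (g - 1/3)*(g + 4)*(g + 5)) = g + 5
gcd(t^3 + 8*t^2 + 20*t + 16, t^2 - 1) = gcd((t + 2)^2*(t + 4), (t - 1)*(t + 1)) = 1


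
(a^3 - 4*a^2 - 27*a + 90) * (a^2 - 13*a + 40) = a^5 - 17*a^4 + 65*a^3 + 281*a^2 - 2250*a + 3600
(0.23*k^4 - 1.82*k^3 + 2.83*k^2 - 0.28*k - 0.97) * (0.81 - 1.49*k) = -0.3427*k^5 + 2.8981*k^4 - 5.6909*k^3 + 2.7095*k^2 + 1.2185*k - 0.7857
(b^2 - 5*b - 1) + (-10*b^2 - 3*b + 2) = -9*b^2 - 8*b + 1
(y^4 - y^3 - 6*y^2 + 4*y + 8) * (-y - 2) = -y^5 - y^4 + 8*y^3 + 8*y^2 - 16*y - 16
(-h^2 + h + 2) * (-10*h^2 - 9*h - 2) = 10*h^4 - h^3 - 27*h^2 - 20*h - 4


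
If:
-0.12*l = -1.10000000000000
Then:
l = 9.17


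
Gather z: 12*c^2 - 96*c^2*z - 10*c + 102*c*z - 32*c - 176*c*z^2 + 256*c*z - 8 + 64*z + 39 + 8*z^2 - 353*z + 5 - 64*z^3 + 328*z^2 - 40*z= 12*c^2 - 42*c - 64*z^3 + z^2*(336 - 176*c) + z*(-96*c^2 + 358*c - 329) + 36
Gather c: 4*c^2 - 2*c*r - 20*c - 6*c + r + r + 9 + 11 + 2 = 4*c^2 + c*(-2*r - 26) + 2*r + 22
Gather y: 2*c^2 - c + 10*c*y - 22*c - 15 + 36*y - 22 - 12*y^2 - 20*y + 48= 2*c^2 - 23*c - 12*y^2 + y*(10*c + 16) + 11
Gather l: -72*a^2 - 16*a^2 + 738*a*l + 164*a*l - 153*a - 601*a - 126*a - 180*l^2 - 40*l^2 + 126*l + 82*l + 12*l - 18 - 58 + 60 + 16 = -88*a^2 - 880*a - 220*l^2 + l*(902*a + 220)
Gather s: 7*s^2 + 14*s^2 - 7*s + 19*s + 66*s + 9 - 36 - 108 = 21*s^2 + 78*s - 135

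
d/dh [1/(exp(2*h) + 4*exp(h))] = 2*(-exp(h) - 2)*exp(-h)/(exp(h) + 4)^2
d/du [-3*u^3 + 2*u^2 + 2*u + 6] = -9*u^2 + 4*u + 2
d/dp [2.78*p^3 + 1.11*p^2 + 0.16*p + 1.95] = 8.34*p^2 + 2.22*p + 0.16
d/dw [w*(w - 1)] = 2*w - 1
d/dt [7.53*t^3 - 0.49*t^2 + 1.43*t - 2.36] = 22.59*t^2 - 0.98*t + 1.43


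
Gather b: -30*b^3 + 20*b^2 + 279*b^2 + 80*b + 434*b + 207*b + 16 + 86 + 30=-30*b^3 + 299*b^2 + 721*b + 132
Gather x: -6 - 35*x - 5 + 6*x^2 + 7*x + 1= 6*x^2 - 28*x - 10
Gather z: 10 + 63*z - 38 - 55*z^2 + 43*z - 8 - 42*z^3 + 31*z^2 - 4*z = -42*z^3 - 24*z^2 + 102*z - 36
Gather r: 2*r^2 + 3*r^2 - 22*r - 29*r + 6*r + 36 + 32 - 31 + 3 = 5*r^2 - 45*r + 40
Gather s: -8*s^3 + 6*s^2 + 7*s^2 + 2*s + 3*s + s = -8*s^3 + 13*s^2 + 6*s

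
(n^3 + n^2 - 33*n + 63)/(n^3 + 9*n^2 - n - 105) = (n - 3)/(n + 5)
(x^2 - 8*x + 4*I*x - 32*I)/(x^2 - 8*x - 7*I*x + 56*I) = (x + 4*I)/(x - 7*I)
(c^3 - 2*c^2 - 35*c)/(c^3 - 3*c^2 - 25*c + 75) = c*(c - 7)/(c^2 - 8*c + 15)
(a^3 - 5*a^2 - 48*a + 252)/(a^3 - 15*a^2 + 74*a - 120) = (a^2 + a - 42)/(a^2 - 9*a + 20)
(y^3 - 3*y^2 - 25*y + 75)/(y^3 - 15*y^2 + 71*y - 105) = (y + 5)/(y - 7)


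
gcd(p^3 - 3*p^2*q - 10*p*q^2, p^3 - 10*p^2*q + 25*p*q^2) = p^2 - 5*p*q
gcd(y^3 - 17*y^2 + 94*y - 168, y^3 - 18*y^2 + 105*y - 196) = y^2 - 11*y + 28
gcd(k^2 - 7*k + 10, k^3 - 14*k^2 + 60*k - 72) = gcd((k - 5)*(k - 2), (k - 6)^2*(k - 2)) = k - 2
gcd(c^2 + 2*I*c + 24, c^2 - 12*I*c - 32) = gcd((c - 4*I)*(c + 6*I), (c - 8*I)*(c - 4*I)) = c - 4*I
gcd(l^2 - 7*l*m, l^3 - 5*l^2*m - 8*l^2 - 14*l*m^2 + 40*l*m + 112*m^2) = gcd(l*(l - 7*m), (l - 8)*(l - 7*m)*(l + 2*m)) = l - 7*m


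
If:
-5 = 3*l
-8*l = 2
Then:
No Solution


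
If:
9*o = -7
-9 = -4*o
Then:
No Solution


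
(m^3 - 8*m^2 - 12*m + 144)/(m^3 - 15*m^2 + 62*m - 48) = (m^2 - 2*m - 24)/(m^2 - 9*m + 8)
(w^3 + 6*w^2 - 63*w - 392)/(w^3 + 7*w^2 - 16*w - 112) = (w^2 - w - 56)/(w^2 - 16)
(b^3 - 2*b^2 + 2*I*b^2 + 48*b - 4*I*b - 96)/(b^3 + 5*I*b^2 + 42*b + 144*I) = (b - 2)/(b + 3*I)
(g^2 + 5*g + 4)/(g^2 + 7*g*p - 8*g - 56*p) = (g^2 + 5*g + 4)/(g^2 + 7*g*p - 8*g - 56*p)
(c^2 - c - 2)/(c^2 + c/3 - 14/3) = 3*(c + 1)/(3*c + 7)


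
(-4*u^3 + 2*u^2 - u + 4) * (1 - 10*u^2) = 40*u^5 - 20*u^4 + 6*u^3 - 38*u^2 - u + 4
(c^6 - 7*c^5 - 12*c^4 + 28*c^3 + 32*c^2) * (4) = 4*c^6 - 28*c^5 - 48*c^4 + 112*c^3 + 128*c^2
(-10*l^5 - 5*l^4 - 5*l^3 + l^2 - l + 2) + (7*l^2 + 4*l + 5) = -10*l^5 - 5*l^4 - 5*l^3 + 8*l^2 + 3*l + 7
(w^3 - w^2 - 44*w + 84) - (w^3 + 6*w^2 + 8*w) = -7*w^2 - 52*w + 84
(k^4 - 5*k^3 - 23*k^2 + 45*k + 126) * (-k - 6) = -k^5 - k^4 + 53*k^3 + 93*k^2 - 396*k - 756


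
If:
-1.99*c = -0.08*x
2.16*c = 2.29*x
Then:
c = 0.00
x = 0.00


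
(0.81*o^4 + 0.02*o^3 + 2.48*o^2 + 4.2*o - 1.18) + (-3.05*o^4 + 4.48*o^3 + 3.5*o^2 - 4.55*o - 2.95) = -2.24*o^4 + 4.5*o^3 + 5.98*o^2 - 0.35*o - 4.13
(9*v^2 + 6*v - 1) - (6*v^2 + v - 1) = 3*v^2 + 5*v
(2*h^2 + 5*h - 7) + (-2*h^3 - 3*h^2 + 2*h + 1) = -2*h^3 - h^2 + 7*h - 6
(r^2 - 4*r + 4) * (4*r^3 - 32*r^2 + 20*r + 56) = 4*r^5 - 48*r^4 + 164*r^3 - 152*r^2 - 144*r + 224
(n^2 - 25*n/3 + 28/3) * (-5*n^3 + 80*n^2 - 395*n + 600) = -5*n^5 + 365*n^4/3 - 3325*n^3/3 + 13915*n^2/3 - 26060*n/3 + 5600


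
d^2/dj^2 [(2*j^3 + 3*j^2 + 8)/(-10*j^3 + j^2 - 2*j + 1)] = 2*(-320*j^6 + 120*j^5 - 4740*j^4 + 418*j^3 - 483*j^2 - 198*j - 27)/(1000*j^9 - 300*j^8 + 630*j^7 - 421*j^6 + 186*j^5 - 135*j^4 + 50*j^3 - 15*j^2 + 6*j - 1)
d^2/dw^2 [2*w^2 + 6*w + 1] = 4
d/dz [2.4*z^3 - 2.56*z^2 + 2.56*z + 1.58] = 7.2*z^2 - 5.12*z + 2.56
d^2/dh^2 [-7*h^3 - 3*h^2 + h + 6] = -42*h - 6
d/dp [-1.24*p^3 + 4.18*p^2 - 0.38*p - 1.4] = -3.72*p^2 + 8.36*p - 0.38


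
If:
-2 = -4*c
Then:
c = 1/2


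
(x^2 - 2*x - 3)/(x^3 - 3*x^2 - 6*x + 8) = (x^2 - 2*x - 3)/(x^3 - 3*x^2 - 6*x + 8)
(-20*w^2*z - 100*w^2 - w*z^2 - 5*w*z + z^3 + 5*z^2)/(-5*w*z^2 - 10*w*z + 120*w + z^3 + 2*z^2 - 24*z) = (4*w*z + 20*w + z^2 + 5*z)/(z^2 + 2*z - 24)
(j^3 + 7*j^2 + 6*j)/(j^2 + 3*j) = (j^2 + 7*j + 6)/(j + 3)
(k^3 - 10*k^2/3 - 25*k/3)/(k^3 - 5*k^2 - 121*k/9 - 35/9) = 3*k*(k - 5)/(3*k^2 - 20*k - 7)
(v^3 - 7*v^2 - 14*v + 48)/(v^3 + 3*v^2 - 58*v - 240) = (v^2 + v - 6)/(v^2 + 11*v + 30)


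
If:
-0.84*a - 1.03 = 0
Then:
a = -1.23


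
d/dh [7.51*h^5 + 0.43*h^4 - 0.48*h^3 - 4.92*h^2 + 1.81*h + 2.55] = 37.55*h^4 + 1.72*h^3 - 1.44*h^2 - 9.84*h + 1.81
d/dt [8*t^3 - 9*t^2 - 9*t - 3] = 24*t^2 - 18*t - 9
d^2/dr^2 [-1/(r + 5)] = -2/(r + 5)^3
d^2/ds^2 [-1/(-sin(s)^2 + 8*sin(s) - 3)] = 2*(-2*sin(s)^4 + 12*sin(s)^3 - 23*sin(s)^2 - 36*sin(s) + 61)/(sin(s)^2 - 8*sin(s) + 3)^3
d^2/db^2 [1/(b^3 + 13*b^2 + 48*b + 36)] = 2*(6*b^2 + 32*b + 51)/(b^7 + 27*b^6 + 291*b^5 + 1585*b^4 + 4560*b^3 + 6696*b^2 + 4752*b + 1296)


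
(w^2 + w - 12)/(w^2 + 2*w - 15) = (w + 4)/(w + 5)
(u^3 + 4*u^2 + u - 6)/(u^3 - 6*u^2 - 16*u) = (u^2 + 2*u - 3)/(u*(u - 8))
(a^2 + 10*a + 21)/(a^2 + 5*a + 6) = (a + 7)/(a + 2)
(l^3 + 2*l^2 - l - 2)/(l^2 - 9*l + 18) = (l^3 + 2*l^2 - l - 2)/(l^2 - 9*l + 18)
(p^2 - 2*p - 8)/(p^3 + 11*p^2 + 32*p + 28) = (p - 4)/(p^2 + 9*p + 14)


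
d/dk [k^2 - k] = 2*k - 1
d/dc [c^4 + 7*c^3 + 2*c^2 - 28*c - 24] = 4*c^3 + 21*c^2 + 4*c - 28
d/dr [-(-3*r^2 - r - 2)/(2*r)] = 3/2 - 1/r^2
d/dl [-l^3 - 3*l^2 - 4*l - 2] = -3*l^2 - 6*l - 4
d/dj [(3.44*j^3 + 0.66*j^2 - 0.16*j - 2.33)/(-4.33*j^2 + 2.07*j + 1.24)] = (-14.8952*j^4 + 14.2416*j^3 + 13.4702*j^2 - 18.541*j + 4.6247)/(18.7489*j^4 - 17.9262*j^3 - 6.4535*j^2 + 5.1336*j + 1.5376)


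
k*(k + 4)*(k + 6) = k^3 + 10*k^2 + 24*k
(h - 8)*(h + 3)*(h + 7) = h^3 + 2*h^2 - 59*h - 168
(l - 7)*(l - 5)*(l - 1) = l^3 - 13*l^2 + 47*l - 35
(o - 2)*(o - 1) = o^2 - 3*o + 2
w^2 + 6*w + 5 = (w + 1)*(w + 5)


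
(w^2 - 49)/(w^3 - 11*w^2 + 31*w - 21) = (w + 7)/(w^2 - 4*w + 3)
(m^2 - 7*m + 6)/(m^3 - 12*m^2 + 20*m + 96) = (m - 1)/(m^2 - 6*m - 16)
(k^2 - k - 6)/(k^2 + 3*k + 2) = (k - 3)/(k + 1)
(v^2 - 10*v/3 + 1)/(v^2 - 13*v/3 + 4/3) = (v - 3)/(v - 4)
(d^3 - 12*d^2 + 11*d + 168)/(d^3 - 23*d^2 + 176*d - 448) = (d + 3)/(d - 8)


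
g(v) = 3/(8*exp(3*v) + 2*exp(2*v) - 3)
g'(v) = 3*(-24*exp(3*v) - 4*exp(2*v))/(8*exp(3*v) + 2*exp(2*v) - 3)^2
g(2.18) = 0.00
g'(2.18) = -0.00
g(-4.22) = -1.00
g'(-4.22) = -0.00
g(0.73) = 0.04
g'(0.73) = -0.12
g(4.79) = 0.00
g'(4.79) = -0.00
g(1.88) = 0.00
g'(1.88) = -0.00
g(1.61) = 0.00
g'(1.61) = -0.01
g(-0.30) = 2.22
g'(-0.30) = -19.67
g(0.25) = 0.17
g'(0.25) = -0.58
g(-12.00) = -1.00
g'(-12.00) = 0.00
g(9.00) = 0.00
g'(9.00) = 0.00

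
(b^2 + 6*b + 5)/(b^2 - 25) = (b + 1)/(b - 5)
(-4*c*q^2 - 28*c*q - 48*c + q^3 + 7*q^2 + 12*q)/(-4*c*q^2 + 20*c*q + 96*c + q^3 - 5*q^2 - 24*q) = (q + 4)/(q - 8)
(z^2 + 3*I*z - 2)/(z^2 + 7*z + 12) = (z^2 + 3*I*z - 2)/(z^2 + 7*z + 12)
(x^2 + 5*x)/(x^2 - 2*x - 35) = x/(x - 7)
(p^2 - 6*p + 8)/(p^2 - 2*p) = (p - 4)/p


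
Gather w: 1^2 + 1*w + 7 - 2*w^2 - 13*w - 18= -2*w^2 - 12*w - 10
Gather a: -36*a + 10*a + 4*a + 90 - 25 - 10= 55 - 22*a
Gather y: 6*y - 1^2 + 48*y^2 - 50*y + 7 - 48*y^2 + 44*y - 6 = 0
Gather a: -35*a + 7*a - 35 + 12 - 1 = -28*a - 24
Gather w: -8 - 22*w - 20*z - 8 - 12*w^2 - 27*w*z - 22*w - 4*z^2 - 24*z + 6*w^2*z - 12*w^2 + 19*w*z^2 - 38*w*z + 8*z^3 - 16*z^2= w^2*(6*z - 24) + w*(19*z^2 - 65*z - 44) + 8*z^3 - 20*z^2 - 44*z - 16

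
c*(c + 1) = c^2 + c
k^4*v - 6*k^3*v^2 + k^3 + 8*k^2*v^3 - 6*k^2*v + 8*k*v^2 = k*(k - 4*v)*(k - 2*v)*(k*v + 1)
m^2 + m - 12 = (m - 3)*(m + 4)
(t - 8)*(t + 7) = t^2 - t - 56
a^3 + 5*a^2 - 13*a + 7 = (a - 1)^2*(a + 7)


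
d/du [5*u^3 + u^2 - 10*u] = 15*u^2 + 2*u - 10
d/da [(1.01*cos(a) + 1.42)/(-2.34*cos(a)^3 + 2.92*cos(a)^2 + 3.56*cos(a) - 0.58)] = (-4.7268*cos(a)^3 - 7.0192*cos(a)^2 + 8.2928*cos(a) + 5.641)*sin(a)/(5.4756*cos(a)^6 - 13.6656*cos(a)^5 - 8.1344*cos(a)^4 + 23.5048*cos(a)^3 + 9.2864*cos(a)^2 - 4.1296*cos(a) + 0.3364)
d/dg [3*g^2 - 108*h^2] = 6*g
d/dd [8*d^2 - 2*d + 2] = 16*d - 2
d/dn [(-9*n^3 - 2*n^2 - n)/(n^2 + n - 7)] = (-9*n^4 - 18*n^3 + 188*n^2 + 28*n + 7)/(n^4 + 2*n^3 - 13*n^2 - 14*n + 49)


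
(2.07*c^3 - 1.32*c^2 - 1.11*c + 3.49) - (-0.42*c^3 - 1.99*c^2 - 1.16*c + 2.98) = 2.49*c^3 + 0.67*c^2 + 0.0499999999999998*c + 0.51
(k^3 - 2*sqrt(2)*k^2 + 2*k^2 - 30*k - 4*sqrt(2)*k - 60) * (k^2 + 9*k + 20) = k^5 - 2*sqrt(2)*k^4 + 11*k^4 - 22*sqrt(2)*k^3 + 8*k^3 - 290*k^2 - 76*sqrt(2)*k^2 - 1140*k - 80*sqrt(2)*k - 1200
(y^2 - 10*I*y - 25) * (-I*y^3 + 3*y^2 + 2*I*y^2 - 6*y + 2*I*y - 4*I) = -I*y^5 - 7*y^4 + 2*I*y^4 + 14*y^3 - 3*I*y^3 - 55*y^2 + 6*I*y^2 + 110*y - 50*I*y + 100*I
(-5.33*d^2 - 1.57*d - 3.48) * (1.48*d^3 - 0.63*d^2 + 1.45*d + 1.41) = -7.8884*d^5 + 1.0343*d^4 - 11.8898*d^3 - 7.5994*d^2 - 7.2597*d - 4.9068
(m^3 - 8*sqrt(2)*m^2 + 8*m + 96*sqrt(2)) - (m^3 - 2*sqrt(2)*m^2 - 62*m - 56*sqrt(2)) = -6*sqrt(2)*m^2 + 70*m + 152*sqrt(2)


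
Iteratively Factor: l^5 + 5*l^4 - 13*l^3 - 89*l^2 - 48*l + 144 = (l - 1)*(l^4 + 6*l^3 - 7*l^2 - 96*l - 144) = (l - 1)*(l + 3)*(l^3 + 3*l^2 - 16*l - 48) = (l - 1)*(l + 3)*(l + 4)*(l^2 - l - 12) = (l - 4)*(l - 1)*(l + 3)*(l + 4)*(l + 3)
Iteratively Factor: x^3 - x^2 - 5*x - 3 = (x + 1)*(x^2 - 2*x - 3) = (x - 3)*(x + 1)*(x + 1)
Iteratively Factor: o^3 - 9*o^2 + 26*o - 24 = (o - 4)*(o^2 - 5*o + 6) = (o - 4)*(o - 2)*(o - 3)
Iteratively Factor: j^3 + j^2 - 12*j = (j - 3)*(j^2 + 4*j) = (j - 3)*(j + 4)*(j)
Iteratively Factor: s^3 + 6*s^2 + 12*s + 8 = (s + 2)*(s^2 + 4*s + 4) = (s + 2)^2*(s + 2)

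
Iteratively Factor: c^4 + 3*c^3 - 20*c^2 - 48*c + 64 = (c + 4)*(c^3 - c^2 - 16*c + 16) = (c - 1)*(c + 4)*(c^2 - 16) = (c - 4)*(c - 1)*(c + 4)*(c + 4)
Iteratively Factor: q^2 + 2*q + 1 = (q + 1)*(q + 1)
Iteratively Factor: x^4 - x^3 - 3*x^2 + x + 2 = (x - 2)*(x^3 + x^2 - x - 1) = (x - 2)*(x + 1)*(x^2 - 1) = (x - 2)*(x + 1)^2*(x - 1)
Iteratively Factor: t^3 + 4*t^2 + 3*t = (t + 1)*(t^2 + 3*t) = (t + 1)*(t + 3)*(t)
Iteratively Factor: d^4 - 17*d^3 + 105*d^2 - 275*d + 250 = (d - 5)*(d^3 - 12*d^2 + 45*d - 50) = (d - 5)^2*(d^2 - 7*d + 10) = (d - 5)^3*(d - 2)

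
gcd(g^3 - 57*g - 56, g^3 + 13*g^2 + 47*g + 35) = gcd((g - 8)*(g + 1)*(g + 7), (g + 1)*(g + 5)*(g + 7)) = g^2 + 8*g + 7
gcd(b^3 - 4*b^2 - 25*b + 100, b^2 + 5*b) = b + 5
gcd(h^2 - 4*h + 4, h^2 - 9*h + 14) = h - 2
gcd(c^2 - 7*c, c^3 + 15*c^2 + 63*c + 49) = 1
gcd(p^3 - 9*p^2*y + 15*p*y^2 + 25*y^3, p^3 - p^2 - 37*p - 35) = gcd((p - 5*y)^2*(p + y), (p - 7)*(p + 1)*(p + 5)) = 1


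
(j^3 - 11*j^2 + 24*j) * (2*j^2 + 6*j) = 2*j^5 - 16*j^4 - 18*j^3 + 144*j^2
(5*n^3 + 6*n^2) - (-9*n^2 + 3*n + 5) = 5*n^3 + 15*n^2 - 3*n - 5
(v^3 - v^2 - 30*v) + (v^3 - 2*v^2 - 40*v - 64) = 2*v^3 - 3*v^2 - 70*v - 64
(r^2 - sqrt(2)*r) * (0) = 0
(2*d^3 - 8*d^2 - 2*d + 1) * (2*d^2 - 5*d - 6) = 4*d^5 - 26*d^4 + 24*d^3 + 60*d^2 + 7*d - 6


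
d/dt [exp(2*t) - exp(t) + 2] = (2*exp(t) - 1)*exp(t)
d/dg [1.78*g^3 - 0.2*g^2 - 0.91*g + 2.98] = 5.34*g^2 - 0.4*g - 0.91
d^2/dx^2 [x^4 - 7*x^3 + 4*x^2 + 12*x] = 12*x^2 - 42*x + 8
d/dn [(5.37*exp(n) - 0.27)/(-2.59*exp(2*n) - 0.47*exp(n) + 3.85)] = (13.9083*exp(2*n) - 1.3986*exp(n) + 20.5476)*exp(n)/(6.7081*exp(4*n) + 2.4346*exp(3*n) - 19.7221*exp(2*n) - 3.619*exp(n) + 14.8225)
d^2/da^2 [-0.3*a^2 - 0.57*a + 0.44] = -0.600000000000000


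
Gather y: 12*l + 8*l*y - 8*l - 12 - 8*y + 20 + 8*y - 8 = 8*l*y + 4*l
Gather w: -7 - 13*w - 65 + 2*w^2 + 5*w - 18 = 2*w^2 - 8*w - 90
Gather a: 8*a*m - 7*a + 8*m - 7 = a*(8*m - 7) + 8*m - 7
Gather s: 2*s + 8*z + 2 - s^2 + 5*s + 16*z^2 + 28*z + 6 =-s^2 + 7*s + 16*z^2 + 36*z + 8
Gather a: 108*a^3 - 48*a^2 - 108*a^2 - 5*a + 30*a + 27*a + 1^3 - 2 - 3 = 108*a^3 - 156*a^2 + 52*a - 4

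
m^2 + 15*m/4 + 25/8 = (m + 5/4)*(m + 5/2)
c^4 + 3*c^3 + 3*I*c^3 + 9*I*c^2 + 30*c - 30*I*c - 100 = (c - 2)*(c + 5)*(c - 2*I)*(c + 5*I)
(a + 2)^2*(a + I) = a^3 + 4*a^2 + I*a^2 + 4*a + 4*I*a + 4*I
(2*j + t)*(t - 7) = 2*j*t - 14*j + t^2 - 7*t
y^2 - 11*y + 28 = (y - 7)*(y - 4)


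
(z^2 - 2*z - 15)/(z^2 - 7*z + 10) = (z + 3)/(z - 2)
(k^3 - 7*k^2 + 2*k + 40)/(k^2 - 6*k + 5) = (k^2 - 2*k - 8)/(k - 1)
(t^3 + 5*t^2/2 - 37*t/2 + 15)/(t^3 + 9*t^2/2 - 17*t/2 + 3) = (2*t - 5)/(2*t - 1)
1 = 1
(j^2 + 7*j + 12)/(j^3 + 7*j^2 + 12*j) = 1/j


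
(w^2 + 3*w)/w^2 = (w + 3)/w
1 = 1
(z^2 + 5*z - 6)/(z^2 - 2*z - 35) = (-z^2 - 5*z + 6)/(-z^2 + 2*z + 35)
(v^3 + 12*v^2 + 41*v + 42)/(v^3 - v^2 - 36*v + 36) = (v^3 + 12*v^2 + 41*v + 42)/(v^3 - v^2 - 36*v + 36)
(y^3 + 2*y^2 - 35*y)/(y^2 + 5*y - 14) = y*(y - 5)/(y - 2)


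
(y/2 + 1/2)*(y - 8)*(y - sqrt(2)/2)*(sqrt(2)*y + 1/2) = sqrt(2)*y^4/2 - 7*sqrt(2)*y^3/2 - y^3/4 - 33*sqrt(2)*y^2/8 + 7*y^2/4 + 7*sqrt(2)*y/8 + 2*y + sqrt(2)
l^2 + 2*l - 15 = (l - 3)*(l + 5)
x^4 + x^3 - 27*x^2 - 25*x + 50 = (x - 5)*(x - 1)*(x + 2)*(x + 5)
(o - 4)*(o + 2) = o^2 - 2*o - 8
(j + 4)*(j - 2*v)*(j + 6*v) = j^3 + 4*j^2*v + 4*j^2 - 12*j*v^2 + 16*j*v - 48*v^2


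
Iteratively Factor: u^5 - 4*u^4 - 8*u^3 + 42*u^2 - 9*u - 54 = (u + 3)*(u^4 - 7*u^3 + 13*u^2 + 3*u - 18) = (u - 2)*(u + 3)*(u^3 - 5*u^2 + 3*u + 9) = (u - 3)*(u - 2)*(u + 3)*(u^2 - 2*u - 3) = (u - 3)^2*(u - 2)*(u + 3)*(u + 1)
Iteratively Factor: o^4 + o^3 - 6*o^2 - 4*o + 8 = (o - 1)*(o^3 + 2*o^2 - 4*o - 8) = (o - 2)*(o - 1)*(o^2 + 4*o + 4) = (o - 2)*(o - 1)*(o + 2)*(o + 2)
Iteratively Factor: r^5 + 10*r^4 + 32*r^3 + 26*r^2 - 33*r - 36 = (r + 1)*(r^4 + 9*r^3 + 23*r^2 + 3*r - 36) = (r + 1)*(r + 4)*(r^3 + 5*r^2 + 3*r - 9) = (r - 1)*(r + 1)*(r + 4)*(r^2 + 6*r + 9) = (r - 1)*(r + 1)*(r + 3)*(r + 4)*(r + 3)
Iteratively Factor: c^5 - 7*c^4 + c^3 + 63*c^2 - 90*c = (c - 3)*(c^4 - 4*c^3 - 11*c^2 + 30*c) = (c - 3)*(c - 2)*(c^3 - 2*c^2 - 15*c) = c*(c - 3)*(c - 2)*(c^2 - 2*c - 15) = c*(c - 3)*(c - 2)*(c + 3)*(c - 5)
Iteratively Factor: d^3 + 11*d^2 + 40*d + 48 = (d + 4)*(d^2 + 7*d + 12) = (d + 4)^2*(d + 3)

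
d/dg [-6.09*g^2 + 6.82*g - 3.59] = 6.82 - 12.18*g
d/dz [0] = 0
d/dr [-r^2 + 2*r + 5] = 2 - 2*r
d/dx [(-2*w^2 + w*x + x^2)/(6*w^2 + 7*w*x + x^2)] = 2*w*(10*w^2 + 8*w*x + 3*x^2)/(36*w^4 + 84*w^3*x + 61*w^2*x^2 + 14*w*x^3 + x^4)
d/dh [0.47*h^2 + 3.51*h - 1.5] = 0.94*h + 3.51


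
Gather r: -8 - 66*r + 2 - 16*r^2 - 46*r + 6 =-16*r^2 - 112*r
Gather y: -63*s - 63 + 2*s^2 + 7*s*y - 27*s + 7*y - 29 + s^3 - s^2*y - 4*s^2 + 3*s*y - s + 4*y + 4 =s^3 - 2*s^2 - 91*s + y*(-s^2 + 10*s + 11) - 88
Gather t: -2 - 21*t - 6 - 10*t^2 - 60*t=-10*t^2 - 81*t - 8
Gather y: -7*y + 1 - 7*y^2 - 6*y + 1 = -7*y^2 - 13*y + 2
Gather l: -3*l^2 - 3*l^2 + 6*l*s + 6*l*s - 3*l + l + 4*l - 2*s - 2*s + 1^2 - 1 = -6*l^2 + l*(12*s + 2) - 4*s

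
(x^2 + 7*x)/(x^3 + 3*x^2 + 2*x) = (x + 7)/(x^2 + 3*x + 2)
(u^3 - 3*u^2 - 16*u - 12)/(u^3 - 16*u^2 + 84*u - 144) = (u^2 + 3*u + 2)/(u^2 - 10*u + 24)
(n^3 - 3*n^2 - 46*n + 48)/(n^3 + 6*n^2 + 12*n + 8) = (n^3 - 3*n^2 - 46*n + 48)/(n^3 + 6*n^2 + 12*n + 8)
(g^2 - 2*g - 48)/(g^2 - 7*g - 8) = (g + 6)/(g + 1)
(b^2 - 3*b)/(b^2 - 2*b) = (b - 3)/(b - 2)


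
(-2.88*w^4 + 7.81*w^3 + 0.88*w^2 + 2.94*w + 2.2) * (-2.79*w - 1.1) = 8.0352*w^5 - 18.6219*w^4 - 11.0462*w^3 - 9.1706*w^2 - 9.372*w - 2.42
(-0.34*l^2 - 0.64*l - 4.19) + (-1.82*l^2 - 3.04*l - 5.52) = -2.16*l^2 - 3.68*l - 9.71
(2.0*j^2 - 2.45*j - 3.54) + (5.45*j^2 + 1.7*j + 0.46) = 7.45*j^2 - 0.75*j - 3.08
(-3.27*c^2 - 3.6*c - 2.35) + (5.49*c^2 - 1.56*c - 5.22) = 2.22*c^2 - 5.16*c - 7.57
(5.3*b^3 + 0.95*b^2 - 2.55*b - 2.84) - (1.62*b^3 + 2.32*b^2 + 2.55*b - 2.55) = 3.68*b^3 - 1.37*b^2 - 5.1*b - 0.29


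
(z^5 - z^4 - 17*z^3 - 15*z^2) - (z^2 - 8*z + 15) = z^5 - z^4 - 17*z^3 - 16*z^2 + 8*z - 15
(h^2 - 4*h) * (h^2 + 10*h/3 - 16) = h^4 - 2*h^3/3 - 88*h^2/3 + 64*h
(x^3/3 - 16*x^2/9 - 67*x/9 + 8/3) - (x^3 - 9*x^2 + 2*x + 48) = -2*x^3/3 + 65*x^2/9 - 85*x/9 - 136/3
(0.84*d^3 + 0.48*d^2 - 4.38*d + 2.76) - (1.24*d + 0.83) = 0.84*d^3 + 0.48*d^2 - 5.62*d + 1.93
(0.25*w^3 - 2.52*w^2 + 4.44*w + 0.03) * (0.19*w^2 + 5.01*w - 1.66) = 0.0475*w^5 + 0.7737*w^4 - 12.1966*w^3 + 26.4333*w^2 - 7.2201*w - 0.0498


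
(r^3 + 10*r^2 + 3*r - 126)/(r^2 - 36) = (r^2 + 4*r - 21)/(r - 6)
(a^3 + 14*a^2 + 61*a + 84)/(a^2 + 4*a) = a + 10 + 21/a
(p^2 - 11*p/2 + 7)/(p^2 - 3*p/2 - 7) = (p - 2)/(p + 2)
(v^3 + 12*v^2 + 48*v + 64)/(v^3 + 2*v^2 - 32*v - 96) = (v + 4)/(v - 6)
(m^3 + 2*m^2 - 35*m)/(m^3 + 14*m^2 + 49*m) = (m - 5)/(m + 7)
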